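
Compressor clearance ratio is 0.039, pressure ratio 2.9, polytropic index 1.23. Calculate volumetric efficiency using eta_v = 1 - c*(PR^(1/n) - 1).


PR^(1/n) = 2.9^(1/1.23) = 2.37647545
eta_v = 1 - 0.039 * (2.37647545 - 1)
eta_v = 0.9463

0.9463


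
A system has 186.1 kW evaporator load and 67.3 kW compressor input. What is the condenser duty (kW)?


Q_cond = Q_evap + W
Q_cond = 186.1 + 67.3
Q_cond = 253.4 kW

253.4


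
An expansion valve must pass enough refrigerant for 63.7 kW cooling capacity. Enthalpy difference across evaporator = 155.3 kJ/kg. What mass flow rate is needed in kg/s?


m_dot = Q / dh
m_dot = 63.7 / 155.3
m_dot = 0.4102 kg/s

0.4102


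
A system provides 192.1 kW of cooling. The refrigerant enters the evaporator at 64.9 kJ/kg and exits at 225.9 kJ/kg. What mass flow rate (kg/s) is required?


dh = 225.9 - 64.9 = 161.0 kJ/kg
m_dot = Q / dh = 192.1 / 161.0 = 1.1932 kg/s

1.1932


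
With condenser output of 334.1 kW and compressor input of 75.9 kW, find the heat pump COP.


COP_hp = Q_cond / W
COP_hp = 334.1 / 75.9
COP_hp = 4.402

4.402


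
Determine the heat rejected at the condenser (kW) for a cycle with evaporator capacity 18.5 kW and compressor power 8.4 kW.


Q_cond = Q_evap + W
Q_cond = 18.5 + 8.4
Q_cond = 26.9 kW

26.9


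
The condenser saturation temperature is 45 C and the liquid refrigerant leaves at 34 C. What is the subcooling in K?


Subcooling = T_cond - T_liquid
Subcooling = 45 - 34
Subcooling = 11 K

11


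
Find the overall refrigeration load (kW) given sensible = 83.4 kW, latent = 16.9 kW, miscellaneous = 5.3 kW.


Q_total = Q_s + Q_l + Q_misc
Q_total = 83.4 + 16.9 + 5.3
Q_total = 105.6 kW

105.6


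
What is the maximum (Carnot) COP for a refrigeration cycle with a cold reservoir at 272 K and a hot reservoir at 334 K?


dT = 334 - 272 = 62 K
COP_carnot = T_cold / dT = 272 / 62
COP_carnot = 4.387

4.387


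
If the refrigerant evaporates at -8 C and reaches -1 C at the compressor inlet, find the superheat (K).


Superheat = T_suction - T_evap
Superheat = -1 - (-8)
Superheat = 7 K

7


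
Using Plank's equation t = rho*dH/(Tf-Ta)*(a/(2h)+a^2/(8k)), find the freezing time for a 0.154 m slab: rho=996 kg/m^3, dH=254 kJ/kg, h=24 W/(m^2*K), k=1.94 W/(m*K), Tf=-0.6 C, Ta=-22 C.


dT = -0.6 - (-22) = 21.4 K
term1 = a/(2h) = 0.154/(2*24) = 0.003208333333
term2 = a^2/(8k) = 0.154^2/(8*1.94) = 0.001528092784
t = rho*dH*1000/dT * (term1 + term2)
t = 996*254*1000/21.4 * (0.003208333333 + 0.001528092784)
t = 55993 s

55993


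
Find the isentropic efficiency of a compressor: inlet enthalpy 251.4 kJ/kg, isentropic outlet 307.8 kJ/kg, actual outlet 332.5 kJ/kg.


dh_ideal = 307.8 - 251.4 = 56.4 kJ/kg
dh_actual = 332.5 - 251.4 = 81.1 kJ/kg
eta_s = dh_ideal / dh_actual = 56.4 / 81.1
eta_s = 0.6954

0.6954


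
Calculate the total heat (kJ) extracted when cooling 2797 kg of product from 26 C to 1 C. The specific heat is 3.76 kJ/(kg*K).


dT = 26 - (1) = 25 K
Q = m * cp * dT = 2797 * 3.76 * 25
Q = 262918 kJ

262918


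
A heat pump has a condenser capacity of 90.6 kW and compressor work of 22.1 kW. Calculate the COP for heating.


COP_hp = Q_cond / W
COP_hp = 90.6 / 22.1
COP_hp = 4.1

4.1


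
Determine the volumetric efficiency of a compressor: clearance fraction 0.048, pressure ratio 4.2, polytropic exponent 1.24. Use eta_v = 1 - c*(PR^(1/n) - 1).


PR^(1/n) = 4.2^(1/1.24) = 3.18141552
eta_v = 1 - 0.048 * (3.18141552 - 1)
eta_v = 0.8953

0.8953


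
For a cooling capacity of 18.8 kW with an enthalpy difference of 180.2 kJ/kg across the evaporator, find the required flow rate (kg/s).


m_dot = Q / dh
m_dot = 18.8 / 180.2
m_dot = 0.1043 kg/s

0.1043


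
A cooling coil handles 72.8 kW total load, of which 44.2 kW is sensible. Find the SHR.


SHR = Q_sensible / Q_total
SHR = 44.2 / 72.8
SHR = 0.607

0.607


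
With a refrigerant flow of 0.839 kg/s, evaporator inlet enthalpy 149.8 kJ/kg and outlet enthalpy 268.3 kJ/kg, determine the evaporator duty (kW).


dh = 268.3 - 149.8 = 118.5 kJ/kg
Q_evap = m_dot * dh = 0.839 * 118.5
Q_evap = 99.42 kW

99.42


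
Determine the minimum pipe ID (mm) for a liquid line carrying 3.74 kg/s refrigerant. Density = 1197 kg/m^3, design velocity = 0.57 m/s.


A = m_dot / (rho * v) = 3.74 / (1197 * 0.57) = 0.005481540108 m^2
d = sqrt(4*A/pi) * 1000
d = 83.5 mm

83.5


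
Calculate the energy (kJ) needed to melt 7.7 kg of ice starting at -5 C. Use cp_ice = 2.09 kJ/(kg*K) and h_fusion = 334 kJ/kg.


Sensible heat = cp * dT = 2.09 * 5 = 10.45 kJ/kg
Total per kg = 10.45 + 334 = 344.45 kJ/kg
Q = m * total = 7.7 * 344.45
Q = 2652.3 kJ

2652.3


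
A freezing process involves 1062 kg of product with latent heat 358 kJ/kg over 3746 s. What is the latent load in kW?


Q_lat = m * h_fg / t
Q_lat = 1062 * 358 / 3746
Q_lat = 101.49 kW

101.49


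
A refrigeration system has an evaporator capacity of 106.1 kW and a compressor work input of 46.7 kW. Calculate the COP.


COP = Q_evap / W
COP = 106.1 / 46.7
COP = 2.272

2.272


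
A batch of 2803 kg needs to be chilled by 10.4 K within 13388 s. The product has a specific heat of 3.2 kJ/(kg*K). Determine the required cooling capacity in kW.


Q = m * cp * dT / t
Q = 2803 * 3.2 * 10.4 / 13388
Q = 6.968 kW

6.968


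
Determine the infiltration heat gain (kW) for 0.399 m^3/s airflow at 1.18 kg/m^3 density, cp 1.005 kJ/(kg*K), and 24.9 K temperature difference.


Q = V_dot * rho * cp * dT
Q = 0.399 * 1.18 * 1.005 * 24.9
Q = 11.782 kW

11.782


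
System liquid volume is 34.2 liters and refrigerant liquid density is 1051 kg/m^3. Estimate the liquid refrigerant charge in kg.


Charge = V * rho / 1000
Charge = 34.2 * 1051 / 1000
Charge = 35.94 kg

35.94


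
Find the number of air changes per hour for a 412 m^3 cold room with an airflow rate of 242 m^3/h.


ACH = flow / volume
ACH = 242 / 412
ACH = 0.587

0.587


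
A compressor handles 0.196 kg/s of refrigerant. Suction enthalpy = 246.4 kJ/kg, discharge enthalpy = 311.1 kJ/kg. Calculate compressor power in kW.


dh = 311.1 - 246.4 = 64.7 kJ/kg
W = m_dot * dh = 0.196 * 64.7 = 12.68 kW

12.68


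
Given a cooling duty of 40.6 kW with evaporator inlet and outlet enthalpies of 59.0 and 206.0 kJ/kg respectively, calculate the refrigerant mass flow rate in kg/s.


dh = 206.0 - 59.0 = 147.0 kJ/kg
m_dot = Q / dh = 40.6 / 147.0 = 0.2762 kg/s

0.2762


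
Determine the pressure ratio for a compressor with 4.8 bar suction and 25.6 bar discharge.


PR = P_high / P_low
PR = 25.6 / 4.8
PR = 5.333

5.333


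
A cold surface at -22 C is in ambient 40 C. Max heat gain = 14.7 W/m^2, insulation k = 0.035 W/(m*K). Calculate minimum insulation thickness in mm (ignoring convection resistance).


dT = 40 - (-22) = 62 K
thickness = k * dT / q_max * 1000
thickness = 0.035 * 62 / 14.7 * 1000
thickness = 147.6 mm

147.6


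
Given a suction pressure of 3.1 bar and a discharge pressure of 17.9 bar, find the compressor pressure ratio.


PR = P_high / P_low
PR = 17.9 / 3.1
PR = 5.774

5.774


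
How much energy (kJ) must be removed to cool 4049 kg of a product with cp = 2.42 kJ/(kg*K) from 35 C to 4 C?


dT = 35 - (4) = 31 K
Q = m * cp * dT = 4049 * 2.42 * 31
Q = 303756 kJ

303756


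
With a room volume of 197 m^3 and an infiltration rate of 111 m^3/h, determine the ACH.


ACH = flow / volume
ACH = 111 / 197
ACH = 0.563

0.563


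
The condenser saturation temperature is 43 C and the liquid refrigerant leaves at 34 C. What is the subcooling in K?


Subcooling = T_cond - T_liquid
Subcooling = 43 - 34
Subcooling = 9 K

9


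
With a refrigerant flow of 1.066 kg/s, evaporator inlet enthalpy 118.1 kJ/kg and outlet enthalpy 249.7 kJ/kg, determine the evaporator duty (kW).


dh = 249.7 - 118.1 = 131.6 kJ/kg
Q_evap = m_dot * dh = 1.066 * 131.6
Q_evap = 140.29 kW

140.29


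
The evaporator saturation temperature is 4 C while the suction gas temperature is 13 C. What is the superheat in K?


Superheat = T_suction - T_evap
Superheat = 13 - (4)
Superheat = 9 K

9


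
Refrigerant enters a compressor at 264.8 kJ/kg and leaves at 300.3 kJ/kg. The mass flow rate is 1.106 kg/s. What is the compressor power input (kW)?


dh = 300.3 - 264.8 = 35.5 kJ/kg
W = m_dot * dh = 1.106 * 35.5 = 39.26 kW

39.26


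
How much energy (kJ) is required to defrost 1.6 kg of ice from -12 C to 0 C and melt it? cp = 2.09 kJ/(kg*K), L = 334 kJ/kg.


Sensible heat = cp * dT = 2.09 * 12 = 25.08 kJ/kg
Total per kg = 25.08 + 334 = 359.08 kJ/kg
Q = m * total = 1.6 * 359.08
Q = 574.5 kJ

574.5


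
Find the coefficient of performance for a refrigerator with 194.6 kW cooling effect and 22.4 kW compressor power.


COP = Q_evap / W
COP = 194.6 / 22.4
COP = 8.688

8.688


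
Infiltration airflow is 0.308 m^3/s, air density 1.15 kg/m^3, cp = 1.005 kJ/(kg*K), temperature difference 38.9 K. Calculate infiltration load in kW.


Q = V_dot * rho * cp * dT
Q = 0.308 * 1.15 * 1.005 * 38.9
Q = 13.847 kW

13.847


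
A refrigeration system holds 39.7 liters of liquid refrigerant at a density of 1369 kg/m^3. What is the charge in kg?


Charge = V * rho / 1000
Charge = 39.7 * 1369 / 1000
Charge = 54.35 kg

54.35


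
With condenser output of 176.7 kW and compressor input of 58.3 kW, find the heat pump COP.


COP_hp = Q_cond / W
COP_hp = 176.7 / 58.3
COP_hp = 3.031

3.031


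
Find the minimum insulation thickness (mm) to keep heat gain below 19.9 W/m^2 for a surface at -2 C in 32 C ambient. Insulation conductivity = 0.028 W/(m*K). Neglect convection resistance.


dT = 32 - (-2) = 34 K
thickness = k * dT / q_max * 1000
thickness = 0.028 * 34 / 19.9 * 1000
thickness = 47.8 mm

47.8


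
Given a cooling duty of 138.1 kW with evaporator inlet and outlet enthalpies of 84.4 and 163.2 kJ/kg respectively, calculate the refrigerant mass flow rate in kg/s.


dh = 163.2 - 84.4 = 78.8 kJ/kg
m_dot = Q / dh = 138.1 / 78.8 = 1.7525 kg/s

1.7525


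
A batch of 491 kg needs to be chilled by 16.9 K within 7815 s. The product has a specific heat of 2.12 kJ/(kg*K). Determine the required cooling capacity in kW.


Q = m * cp * dT / t
Q = 491 * 2.12 * 16.9 / 7815
Q = 2.251 kW

2.251


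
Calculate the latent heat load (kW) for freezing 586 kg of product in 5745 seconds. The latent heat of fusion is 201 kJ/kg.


Q_lat = m * h_fg / t
Q_lat = 586 * 201 / 5745
Q_lat = 20.5 kW

20.5


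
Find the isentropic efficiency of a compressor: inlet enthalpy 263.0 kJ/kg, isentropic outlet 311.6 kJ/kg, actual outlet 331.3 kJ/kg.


dh_ideal = 311.6 - 263.0 = 48.6 kJ/kg
dh_actual = 331.3 - 263.0 = 68.3 kJ/kg
eta_s = dh_ideal / dh_actual = 48.6 / 68.3
eta_s = 0.7116

0.7116


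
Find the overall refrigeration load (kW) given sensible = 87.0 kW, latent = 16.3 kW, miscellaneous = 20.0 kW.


Q_total = Q_s + Q_l + Q_misc
Q_total = 87.0 + 16.3 + 20.0
Q_total = 123.3 kW

123.3


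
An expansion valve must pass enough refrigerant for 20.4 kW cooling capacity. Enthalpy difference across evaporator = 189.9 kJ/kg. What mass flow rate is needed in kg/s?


m_dot = Q / dh
m_dot = 20.4 / 189.9
m_dot = 0.1074 kg/s

0.1074


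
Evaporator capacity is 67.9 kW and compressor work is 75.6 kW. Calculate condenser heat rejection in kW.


Q_cond = Q_evap + W
Q_cond = 67.9 + 75.6
Q_cond = 143.5 kW

143.5


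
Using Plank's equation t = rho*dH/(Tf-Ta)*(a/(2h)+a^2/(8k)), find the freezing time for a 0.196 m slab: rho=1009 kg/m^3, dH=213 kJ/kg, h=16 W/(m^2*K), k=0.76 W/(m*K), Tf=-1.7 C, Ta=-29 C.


dT = -1.7 - (-29) = 27.3 K
term1 = a/(2h) = 0.196/(2*16) = 0.006125
term2 = a^2/(8k) = 0.196^2/(8*0.76) = 0.006318421053
t = rho*dH*1000/dT * (term1 + term2)
t = 1009*213*1000/27.3 * (0.006125 + 0.006318421053)
t = 97960 s

97960


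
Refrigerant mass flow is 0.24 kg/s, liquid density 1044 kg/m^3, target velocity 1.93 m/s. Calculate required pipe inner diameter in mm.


A = m_dot / (rho * v) = 0.24 / (1044 * 1.93) = 0.0001191114287 m^2
d = sqrt(4*A/pi) * 1000
d = 12.3 mm

12.3


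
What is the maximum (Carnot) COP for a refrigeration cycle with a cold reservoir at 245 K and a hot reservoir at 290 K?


dT = 290 - 245 = 45 K
COP_carnot = T_cold / dT = 245 / 45
COP_carnot = 5.444

5.444


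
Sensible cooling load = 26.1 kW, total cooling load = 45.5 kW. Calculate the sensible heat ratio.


SHR = Q_sensible / Q_total
SHR = 26.1 / 45.5
SHR = 0.574

0.574


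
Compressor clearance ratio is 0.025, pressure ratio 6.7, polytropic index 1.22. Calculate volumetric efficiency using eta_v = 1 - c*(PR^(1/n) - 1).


PR^(1/n) = 6.7^(1/1.22) = 4.75456177
eta_v = 1 - 0.025 * (4.75456177 - 1)
eta_v = 0.9061

0.9061


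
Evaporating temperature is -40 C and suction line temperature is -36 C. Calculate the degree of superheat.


Superheat = T_suction - T_evap
Superheat = -36 - (-40)
Superheat = 4 K

4


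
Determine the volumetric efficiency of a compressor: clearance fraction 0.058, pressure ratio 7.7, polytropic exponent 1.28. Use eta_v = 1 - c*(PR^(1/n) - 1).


PR^(1/n) = 7.7^(1/1.28) = 4.92686746
eta_v = 1 - 0.058 * (4.92686746 - 1)
eta_v = 0.7722

0.7722


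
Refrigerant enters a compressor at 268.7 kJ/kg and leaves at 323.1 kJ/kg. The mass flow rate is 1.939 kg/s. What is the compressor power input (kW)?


dh = 323.1 - 268.7 = 54.4 kJ/kg
W = m_dot * dh = 1.939 * 54.4 = 105.48 kW

105.48


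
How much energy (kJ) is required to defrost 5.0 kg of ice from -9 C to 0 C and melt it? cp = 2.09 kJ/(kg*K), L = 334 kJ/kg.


Sensible heat = cp * dT = 2.09 * 9 = 18.81 kJ/kg
Total per kg = 18.81 + 334 = 352.81 kJ/kg
Q = m * total = 5.0 * 352.81
Q = 1764.1 kJ

1764.1


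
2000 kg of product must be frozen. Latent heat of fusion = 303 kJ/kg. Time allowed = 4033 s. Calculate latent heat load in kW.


Q_lat = m * h_fg / t
Q_lat = 2000 * 303 / 4033
Q_lat = 150.26 kW

150.26


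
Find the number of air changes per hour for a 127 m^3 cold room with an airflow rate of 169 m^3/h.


ACH = flow / volume
ACH = 169 / 127
ACH = 1.331

1.331


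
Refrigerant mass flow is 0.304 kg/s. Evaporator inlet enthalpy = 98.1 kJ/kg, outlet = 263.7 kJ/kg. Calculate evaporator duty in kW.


dh = 263.7 - 98.1 = 165.6 kJ/kg
Q_evap = m_dot * dh = 0.304 * 165.6
Q_evap = 50.34 kW

50.34


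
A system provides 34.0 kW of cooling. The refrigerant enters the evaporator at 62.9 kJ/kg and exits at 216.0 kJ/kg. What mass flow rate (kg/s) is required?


dh = 216.0 - 62.9 = 153.1 kJ/kg
m_dot = Q / dh = 34.0 / 153.1 = 0.2221 kg/s

0.2221


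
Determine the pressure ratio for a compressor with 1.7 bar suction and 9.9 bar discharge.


PR = P_high / P_low
PR = 9.9 / 1.7
PR = 5.824

5.824


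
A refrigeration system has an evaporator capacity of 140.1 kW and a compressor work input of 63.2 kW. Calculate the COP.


COP = Q_evap / W
COP = 140.1 / 63.2
COP = 2.217

2.217


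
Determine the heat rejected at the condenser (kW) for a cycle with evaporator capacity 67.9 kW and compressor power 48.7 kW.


Q_cond = Q_evap + W
Q_cond = 67.9 + 48.7
Q_cond = 116.6 kW

116.6


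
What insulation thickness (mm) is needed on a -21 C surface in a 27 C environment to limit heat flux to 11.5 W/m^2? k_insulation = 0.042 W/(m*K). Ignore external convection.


dT = 27 - (-21) = 48 K
thickness = k * dT / q_max * 1000
thickness = 0.042 * 48 / 11.5 * 1000
thickness = 175.3 mm

175.3


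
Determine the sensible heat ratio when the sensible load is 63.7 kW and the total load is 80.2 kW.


SHR = Q_sensible / Q_total
SHR = 63.7 / 80.2
SHR = 0.794

0.794


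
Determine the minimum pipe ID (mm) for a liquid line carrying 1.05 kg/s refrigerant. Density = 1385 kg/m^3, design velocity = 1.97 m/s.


A = m_dot / (rho * v) = 1.05 / (1385 * 1.97) = 0.00038483388 m^2
d = sqrt(4*A/pi) * 1000
d = 22.1 mm

22.1


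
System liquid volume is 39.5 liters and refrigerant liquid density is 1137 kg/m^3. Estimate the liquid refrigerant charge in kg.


Charge = V * rho / 1000
Charge = 39.5 * 1137 / 1000
Charge = 44.91 kg

44.91


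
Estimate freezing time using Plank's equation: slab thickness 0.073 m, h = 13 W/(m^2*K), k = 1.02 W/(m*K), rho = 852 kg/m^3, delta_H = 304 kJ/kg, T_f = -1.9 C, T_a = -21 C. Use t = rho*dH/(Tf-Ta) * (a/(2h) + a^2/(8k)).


dT = -1.9 - (-21) = 19.1 K
term1 = a/(2h) = 0.073/(2*13) = 0.002807692308
term2 = a^2/(8k) = 0.073^2/(8*1.02) = 0.0006530637255
t = rho*dH*1000/dT * (term1 + term2)
t = 852*304*1000/19.1 * (0.002807692308 + 0.0006530637255)
t = 46930 s

46930


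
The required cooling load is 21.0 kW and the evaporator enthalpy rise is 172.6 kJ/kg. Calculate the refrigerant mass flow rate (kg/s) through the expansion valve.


m_dot = Q / dh
m_dot = 21.0 / 172.6
m_dot = 0.1217 kg/s

0.1217


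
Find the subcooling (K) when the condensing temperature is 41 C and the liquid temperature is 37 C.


Subcooling = T_cond - T_liquid
Subcooling = 41 - 37
Subcooling = 4 K

4


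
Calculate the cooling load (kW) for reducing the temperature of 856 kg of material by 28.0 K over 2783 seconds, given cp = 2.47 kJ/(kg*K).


Q = m * cp * dT / t
Q = 856 * 2.47 * 28.0 / 2783
Q = 21.272 kW

21.272


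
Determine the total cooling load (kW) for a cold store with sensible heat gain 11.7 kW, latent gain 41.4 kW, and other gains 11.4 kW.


Q_total = Q_s + Q_l + Q_misc
Q_total = 11.7 + 41.4 + 11.4
Q_total = 64.5 kW

64.5


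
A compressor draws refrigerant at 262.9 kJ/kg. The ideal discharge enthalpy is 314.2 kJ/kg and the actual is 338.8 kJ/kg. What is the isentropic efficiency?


dh_ideal = 314.2 - 262.9 = 51.3 kJ/kg
dh_actual = 338.8 - 262.9 = 75.9 kJ/kg
eta_s = dh_ideal / dh_actual = 51.3 / 75.9
eta_s = 0.6759

0.6759


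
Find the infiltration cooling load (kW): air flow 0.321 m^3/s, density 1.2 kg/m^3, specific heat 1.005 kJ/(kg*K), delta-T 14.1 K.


Q = V_dot * rho * cp * dT
Q = 0.321 * 1.2 * 1.005 * 14.1
Q = 5.458 kW

5.458


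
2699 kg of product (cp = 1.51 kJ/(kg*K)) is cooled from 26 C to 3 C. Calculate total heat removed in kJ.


dT = 26 - (3) = 23 K
Q = m * cp * dT = 2699 * 1.51 * 23
Q = 93736 kJ

93736


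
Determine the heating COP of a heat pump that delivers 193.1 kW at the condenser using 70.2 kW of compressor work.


COP_hp = Q_cond / W
COP_hp = 193.1 / 70.2
COP_hp = 2.751

2.751


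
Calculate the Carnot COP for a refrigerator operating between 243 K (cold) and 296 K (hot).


dT = 296 - 243 = 53 K
COP_carnot = T_cold / dT = 243 / 53
COP_carnot = 4.585

4.585


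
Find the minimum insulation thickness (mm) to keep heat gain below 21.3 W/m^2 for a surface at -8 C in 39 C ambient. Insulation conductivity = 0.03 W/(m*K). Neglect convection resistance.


dT = 39 - (-8) = 47 K
thickness = k * dT / q_max * 1000
thickness = 0.03 * 47 / 21.3 * 1000
thickness = 66.2 mm

66.2


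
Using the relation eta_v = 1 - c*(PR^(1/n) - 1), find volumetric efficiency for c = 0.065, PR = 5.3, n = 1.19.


PR^(1/n) = 5.3^(1/1.19) = 4.06102053
eta_v = 1 - 0.065 * (4.06102053 - 1)
eta_v = 0.801

0.801


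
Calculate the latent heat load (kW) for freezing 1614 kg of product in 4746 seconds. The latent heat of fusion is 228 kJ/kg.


Q_lat = m * h_fg / t
Q_lat = 1614 * 228 / 4746
Q_lat = 77.54 kW

77.54


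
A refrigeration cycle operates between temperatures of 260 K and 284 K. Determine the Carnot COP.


dT = 284 - 260 = 24 K
COP_carnot = T_cold / dT = 260 / 24
COP_carnot = 10.833

10.833


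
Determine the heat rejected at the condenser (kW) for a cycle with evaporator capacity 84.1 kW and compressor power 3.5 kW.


Q_cond = Q_evap + W
Q_cond = 84.1 + 3.5
Q_cond = 87.6 kW

87.6


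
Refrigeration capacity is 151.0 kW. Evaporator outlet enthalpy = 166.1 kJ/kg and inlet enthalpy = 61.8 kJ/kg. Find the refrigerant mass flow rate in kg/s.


dh = 166.1 - 61.8 = 104.3 kJ/kg
m_dot = Q / dh = 151.0 / 104.3 = 1.4477 kg/s

1.4477


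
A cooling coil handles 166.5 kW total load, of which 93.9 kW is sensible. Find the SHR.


SHR = Q_sensible / Q_total
SHR = 93.9 / 166.5
SHR = 0.564

0.564


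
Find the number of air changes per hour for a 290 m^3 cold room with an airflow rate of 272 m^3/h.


ACH = flow / volume
ACH = 272 / 290
ACH = 0.938

0.938


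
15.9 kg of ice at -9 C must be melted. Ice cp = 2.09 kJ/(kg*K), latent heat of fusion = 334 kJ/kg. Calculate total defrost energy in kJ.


Sensible heat = cp * dT = 2.09 * 9 = 18.81 kJ/kg
Total per kg = 18.81 + 334 = 352.81 kJ/kg
Q = m * total = 15.9 * 352.81
Q = 5609.7 kJ

5609.7


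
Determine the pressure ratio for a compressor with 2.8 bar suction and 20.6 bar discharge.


PR = P_high / P_low
PR = 20.6 / 2.8
PR = 7.357

7.357


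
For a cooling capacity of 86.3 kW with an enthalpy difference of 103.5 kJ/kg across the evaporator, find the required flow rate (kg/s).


m_dot = Q / dh
m_dot = 86.3 / 103.5
m_dot = 0.8338 kg/s

0.8338


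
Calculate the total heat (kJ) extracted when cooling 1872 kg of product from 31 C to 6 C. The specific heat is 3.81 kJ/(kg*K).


dT = 31 - (6) = 25 K
Q = m * cp * dT = 1872 * 3.81 * 25
Q = 178308 kJ

178308


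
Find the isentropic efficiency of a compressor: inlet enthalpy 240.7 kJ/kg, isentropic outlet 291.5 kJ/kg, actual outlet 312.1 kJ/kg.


dh_ideal = 291.5 - 240.7 = 50.8 kJ/kg
dh_actual = 312.1 - 240.7 = 71.4 kJ/kg
eta_s = dh_ideal / dh_actual = 50.8 / 71.4
eta_s = 0.7115

0.7115


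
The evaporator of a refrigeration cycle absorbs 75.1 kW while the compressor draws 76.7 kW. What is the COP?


COP = Q_evap / W
COP = 75.1 / 76.7
COP = 0.979

0.979


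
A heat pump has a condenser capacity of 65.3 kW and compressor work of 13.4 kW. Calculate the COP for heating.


COP_hp = Q_cond / W
COP_hp = 65.3 / 13.4
COP_hp = 4.873

4.873


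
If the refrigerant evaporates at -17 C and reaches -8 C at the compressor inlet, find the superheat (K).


Superheat = T_suction - T_evap
Superheat = -8 - (-17)
Superheat = 9 K

9


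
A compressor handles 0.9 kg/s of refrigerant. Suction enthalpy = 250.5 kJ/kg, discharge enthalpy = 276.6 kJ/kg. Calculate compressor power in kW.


dh = 276.6 - 250.5 = 26.1 kJ/kg
W = m_dot * dh = 0.9 * 26.1 = 23.49 kW

23.49


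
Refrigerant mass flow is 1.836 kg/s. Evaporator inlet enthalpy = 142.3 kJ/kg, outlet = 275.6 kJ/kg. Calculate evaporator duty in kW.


dh = 275.6 - 142.3 = 133.3 kJ/kg
Q_evap = m_dot * dh = 1.836 * 133.3
Q_evap = 244.74 kW

244.74


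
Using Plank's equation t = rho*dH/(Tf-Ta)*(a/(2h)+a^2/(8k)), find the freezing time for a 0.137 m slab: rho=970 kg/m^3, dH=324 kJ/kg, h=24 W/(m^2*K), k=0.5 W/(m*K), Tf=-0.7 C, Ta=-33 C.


dT = -0.7 - (-33) = 32.3 K
term1 = a/(2h) = 0.137/(2*24) = 0.002854166667
term2 = a^2/(8k) = 0.137^2/(8*0.5) = 0.00469225
t = rho*dH*1000/dT * (term1 + term2)
t = 970*324*1000/32.3 * (0.002854166667 + 0.00469225)
t = 73427 s

73427


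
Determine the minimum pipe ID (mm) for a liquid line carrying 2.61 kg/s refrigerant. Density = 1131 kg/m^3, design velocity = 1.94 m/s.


A = m_dot / (rho * v) = 2.61 / (1131 * 1.94) = 0.001189532117 m^2
d = sqrt(4*A/pi) * 1000
d = 38.9 mm

38.9


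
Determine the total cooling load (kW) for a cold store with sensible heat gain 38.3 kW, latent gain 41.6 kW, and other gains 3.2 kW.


Q_total = Q_s + Q_l + Q_misc
Q_total = 38.3 + 41.6 + 3.2
Q_total = 83.1 kW

83.1


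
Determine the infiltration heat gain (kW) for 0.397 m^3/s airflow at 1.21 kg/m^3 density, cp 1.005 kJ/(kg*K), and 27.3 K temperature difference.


Q = V_dot * rho * cp * dT
Q = 0.397 * 1.21 * 1.005 * 27.3
Q = 13.18 kW

13.18


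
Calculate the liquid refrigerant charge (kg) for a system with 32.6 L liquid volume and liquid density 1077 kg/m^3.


Charge = V * rho / 1000
Charge = 32.6 * 1077 / 1000
Charge = 35.11 kg

35.11


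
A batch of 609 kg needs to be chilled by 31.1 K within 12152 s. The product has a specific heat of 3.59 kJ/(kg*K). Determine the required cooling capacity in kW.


Q = m * cp * dT / t
Q = 609 * 3.59 * 31.1 / 12152
Q = 5.595 kW

5.595


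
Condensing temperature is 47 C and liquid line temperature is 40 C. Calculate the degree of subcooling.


Subcooling = T_cond - T_liquid
Subcooling = 47 - 40
Subcooling = 7 K

7


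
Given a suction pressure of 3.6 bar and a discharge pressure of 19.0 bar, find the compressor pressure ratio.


PR = P_high / P_low
PR = 19.0 / 3.6
PR = 5.278

5.278


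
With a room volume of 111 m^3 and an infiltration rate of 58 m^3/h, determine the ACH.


ACH = flow / volume
ACH = 58 / 111
ACH = 0.523

0.523


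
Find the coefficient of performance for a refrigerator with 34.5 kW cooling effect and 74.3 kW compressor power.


COP = Q_evap / W
COP = 34.5 / 74.3
COP = 0.464

0.464


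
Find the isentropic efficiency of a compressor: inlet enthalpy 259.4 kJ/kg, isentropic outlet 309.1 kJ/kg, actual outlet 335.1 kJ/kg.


dh_ideal = 309.1 - 259.4 = 49.7 kJ/kg
dh_actual = 335.1 - 259.4 = 75.7 kJ/kg
eta_s = dh_ideal / dh_actual = 49.7 / 75.7
eta_s = 0.6565

0.6565


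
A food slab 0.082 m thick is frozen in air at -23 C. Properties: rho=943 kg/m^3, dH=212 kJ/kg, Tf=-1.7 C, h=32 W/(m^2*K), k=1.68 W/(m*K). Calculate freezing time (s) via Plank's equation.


dT = -1.7 - (-23) = 21.3 K
term1 = a/(2h) = 0.082/(2*32) = 0.00128125
term2 = a^2/(8k) = 0.082^2/(8*1.68) = 0.000500297619
t = rho*dH*1000/dT * (term1 + term2)
t = 943*212*1000/21.3 * (0.00128125 + 0.000500297619)
t = 16721 s

16721


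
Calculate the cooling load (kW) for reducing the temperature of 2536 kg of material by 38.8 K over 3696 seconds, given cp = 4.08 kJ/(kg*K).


Q = m * cp * dT / t
Q = 2536 * 4.08 * 38.8 / 3696
Q = 108.62 kW

108.62


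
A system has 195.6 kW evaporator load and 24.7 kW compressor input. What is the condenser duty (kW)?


Q_cond = Q_evap + W
Q_cond = 195.6 + 24.7
Q_cond = 220.3 kW

220.3


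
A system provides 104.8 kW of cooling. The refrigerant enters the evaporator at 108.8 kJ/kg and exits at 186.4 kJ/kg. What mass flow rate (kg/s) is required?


dh = 186.4 - 108.8 = 77.6 kJ/kg
m_dot = Q / dh = 104.8 / 77.6 = 1.3505 kg/s

1.3505


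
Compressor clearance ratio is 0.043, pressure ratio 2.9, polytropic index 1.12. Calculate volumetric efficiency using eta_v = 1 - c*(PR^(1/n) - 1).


PR^(1/n) = 2.9^(1/1.12) = 2.58735104
eta_v = 1 - 0.043 * (2.58735104 - 1)
eta_v = 0.9317

0.9317


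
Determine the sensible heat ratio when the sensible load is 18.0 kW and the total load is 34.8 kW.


SHR = Q_sensible / Q_total
SHR = 18.0 / 34.8
SHR = 0.517

0.517


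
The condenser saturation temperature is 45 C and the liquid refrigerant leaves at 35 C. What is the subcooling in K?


Subcooling = T_cond - T_liquid
Subcooling = 45 - 35
Subcooling = 10 K

10


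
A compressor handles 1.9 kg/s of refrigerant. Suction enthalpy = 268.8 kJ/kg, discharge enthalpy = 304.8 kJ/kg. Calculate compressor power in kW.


dh = 304.8 - 268.8 = 36.0 kJ/kg
W = m_dot * dh = 1.9 * 36.0 = 68.4 kW

68.4


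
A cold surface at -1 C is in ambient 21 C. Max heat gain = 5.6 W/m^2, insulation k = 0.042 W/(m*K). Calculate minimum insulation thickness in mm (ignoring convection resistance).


dT = 21 - (-1) = 22 K
thickness = k * dT / q_max * 1000
thickness = 0.042 * 22 / 5.6 * 1000
thickness = 165.0 mm

165.0


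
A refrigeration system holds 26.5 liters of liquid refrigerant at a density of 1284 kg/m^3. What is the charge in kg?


Charge = V * rho / 1000
Charge = 26.5 * 1284 / 1000
Charge = 34.03 kg

34.03


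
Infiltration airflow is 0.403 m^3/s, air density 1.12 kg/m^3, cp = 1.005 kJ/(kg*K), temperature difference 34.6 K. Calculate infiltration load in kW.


Q = V_dot * rho * cp * dT
Q = 0.403 * 1.12 * 1.005 * 34.6
Q = 15.695 kW

15.695


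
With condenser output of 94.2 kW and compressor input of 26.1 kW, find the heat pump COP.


COP_hp = Q_cond / W
COP_hp = 94.2 / 26.1
COP_hp = 3.609

3.609


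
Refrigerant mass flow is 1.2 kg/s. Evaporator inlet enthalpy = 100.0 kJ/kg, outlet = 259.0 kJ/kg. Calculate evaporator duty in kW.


dh = 259.0 - 100.0 = 159.0 kJ/kg
Q_evap = m_dot * dh = 1.2 * 159.0
Q_evap = 190.8 kW

190.8


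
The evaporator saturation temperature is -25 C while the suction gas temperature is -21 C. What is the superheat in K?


Superheat = T_suction - T_evap
Superheat = -21 - (-25)
Superheat = 4 K

4


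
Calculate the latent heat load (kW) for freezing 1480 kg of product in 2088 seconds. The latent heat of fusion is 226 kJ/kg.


Q_lat = m * h_fg / t
Q_lat = 1480 * 226 / 2088
Q_lat = 160.19 kW

160.19


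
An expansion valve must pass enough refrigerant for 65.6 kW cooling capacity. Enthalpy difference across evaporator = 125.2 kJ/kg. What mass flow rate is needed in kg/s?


m_dot = Q / dh
m_dot = 65.6 / 125.2
m_dot = 0.524 kg/s

0.524


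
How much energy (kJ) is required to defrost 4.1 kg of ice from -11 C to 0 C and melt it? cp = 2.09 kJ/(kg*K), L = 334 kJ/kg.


Sensible heat = cp * dT = 2.09 * 11 = 22.99 kJ/kg
Total per kg = 22.99 + 334 = 356.99 kJ/kg
Q = m * total = 4.1 * 356.99
Q = 1463.7 kJ

1463.7


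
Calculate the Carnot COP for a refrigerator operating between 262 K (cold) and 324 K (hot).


dT = 324 - 262 = 62 K
COP_carnot = T_cold / dT = 262 / 62
COP_carnot = 4.226

4.226


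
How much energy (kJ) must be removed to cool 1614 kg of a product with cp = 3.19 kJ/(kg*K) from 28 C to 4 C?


dT = 28 - (4) = 24 K
Q = m * cp * dT = 1614 * 3.19 * 24
Q = 123568 kJ

123568


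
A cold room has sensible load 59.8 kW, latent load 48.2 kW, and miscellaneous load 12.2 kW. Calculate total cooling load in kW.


Q_total = Q_s + Q_l + Q_misc
Q_total = 59.8 + 48.2 + 12.2
Q_total = 120.2 kW

120.2


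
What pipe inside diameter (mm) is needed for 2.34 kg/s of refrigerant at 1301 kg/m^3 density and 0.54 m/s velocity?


A = m_dot / (rho * v) = 2.34 / (1301 * 0.54) = 0.003330771202 m^2
d = sqrt(4*A/pi) * 1000
d = 65.1 mm

65.1


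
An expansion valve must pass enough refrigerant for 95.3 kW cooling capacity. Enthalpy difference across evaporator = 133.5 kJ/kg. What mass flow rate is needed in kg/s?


m_dot = Q / dh
m_dot = 95.3 / 133.5
m_dot = 0.7139 kg/s

0.7139


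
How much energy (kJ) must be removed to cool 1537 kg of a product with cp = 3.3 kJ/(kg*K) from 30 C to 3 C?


dT = 30 - (3) = 27 K
Q = m * cp * dT = 1537 * 3.3 * 27
Q = 136947 kJ

136947


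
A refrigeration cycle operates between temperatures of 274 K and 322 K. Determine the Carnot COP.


dT = 322 - 274 = 48 K
COP_carnot = T_cold / dT = 274 / 48
COP_carnot = 5.708

5.708


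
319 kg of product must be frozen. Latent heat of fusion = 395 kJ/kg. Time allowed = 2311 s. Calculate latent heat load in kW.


Q_lat = m * h_fg / t
Q_lat = 319 * 395 / 2311
Q_lat = 54.52 kW

54.52


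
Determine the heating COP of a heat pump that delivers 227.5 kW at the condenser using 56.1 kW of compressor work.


COP_hp = Q_cond / W
COP_hp = 227.5 / 56.1
COP_hp = 4.055

4.055


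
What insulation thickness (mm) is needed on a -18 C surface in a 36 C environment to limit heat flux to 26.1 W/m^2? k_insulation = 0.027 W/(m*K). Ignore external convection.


dT = 36 - (-18) = 54 K
thickness = k * dT / q_max * 1000
thickness = 0.027 * 54 / 26.1 * 1000
thickness = 55.9 mm

55.9


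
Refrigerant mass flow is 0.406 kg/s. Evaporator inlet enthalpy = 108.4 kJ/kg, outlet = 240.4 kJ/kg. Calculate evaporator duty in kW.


dh = 240.4 - 108.4 = 132.0 kJ/kg
Q_evap = m_dot * dh = 0.406 * 132.0
Q_evap = 53.59 kW

53.59


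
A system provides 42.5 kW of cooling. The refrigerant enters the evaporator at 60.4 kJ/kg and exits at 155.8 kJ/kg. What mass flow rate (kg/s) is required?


dh = 155.8 - 60.4 = 95.4 kJ/kg
m_dot = Q / dh = 42.5 / 95.4 = 0.4455 kg/s

0.4455


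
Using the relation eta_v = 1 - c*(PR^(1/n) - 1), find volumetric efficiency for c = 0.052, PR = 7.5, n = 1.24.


PR^(1/n) = 7.5^(1/1.24) = 5.07802187
eta_v = 1 - 0.052 * (5.07802187 - 1)
eta_v = 0.7879

0.7879


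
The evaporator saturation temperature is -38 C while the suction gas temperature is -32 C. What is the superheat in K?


Superheat = T_suction - T_evap
Superheat = -32 - (-38)
Superheat = 6 K

6


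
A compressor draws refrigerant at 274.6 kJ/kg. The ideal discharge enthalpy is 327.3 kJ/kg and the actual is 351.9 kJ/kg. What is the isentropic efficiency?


dh_ideal = 327.3 - 274.6 = 52.7 kJ/kg
dh_actual = 351.9 - 274.6 = 77.3 kJ/kg
eta_s = dh_ideal / dh_actual = 52.7 / 77.3
eta_s = 0.6818

0.6818


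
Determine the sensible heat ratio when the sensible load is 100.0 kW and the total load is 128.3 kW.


SHR = Q_sensible / Q_total
SHR = 100.0 / 128.3
SHR = 0.779

0.779


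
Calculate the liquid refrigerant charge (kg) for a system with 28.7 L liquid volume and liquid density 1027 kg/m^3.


Charge = V * rho / 1000
Charge = 28.7 * 1027 / 1000
Charge = 29.47 kg

29.47


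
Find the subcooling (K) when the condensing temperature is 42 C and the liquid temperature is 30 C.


Subcooling = T_cond - T_liquid
Subcooling = 42 - 30
Subcooling = 12 K

12


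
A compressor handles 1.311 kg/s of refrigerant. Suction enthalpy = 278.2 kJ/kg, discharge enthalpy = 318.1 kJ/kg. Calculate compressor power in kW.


dh = 318.1 - 278.2 = 39.9 kJ/kg
W = m_dot * dh = 1.311 * 39.9 = 52.31 kW

52.31


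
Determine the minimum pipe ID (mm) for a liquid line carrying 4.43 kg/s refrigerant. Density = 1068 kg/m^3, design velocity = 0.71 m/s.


A = m_dot / (rho * v) = 4.43 / (1068 * 0.71) = 0.00584216912 m^2
d = sqrt(4*A/pi) * 1000
d = 86.2 mm

86.2


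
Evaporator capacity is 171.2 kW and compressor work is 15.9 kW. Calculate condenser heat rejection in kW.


Q_cond = Q_evap + W
Q_cond = 171.2 + 15.9
Q_cond = 187.1 kW

187.1


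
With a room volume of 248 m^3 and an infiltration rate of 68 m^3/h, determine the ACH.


ACH = flow / volume
ACH = 68 / 248
ACH = 0.274

0.274


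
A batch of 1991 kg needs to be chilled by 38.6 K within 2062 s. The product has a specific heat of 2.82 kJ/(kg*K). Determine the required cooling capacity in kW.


Q = m * cp * dT / t
Q = 1991 * 2.82 * 38.6 / 2062
Q = 105.104 kW

105.104


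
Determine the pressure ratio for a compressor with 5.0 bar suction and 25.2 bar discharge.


PR = P_high / P_low
PR = 25.2 / 5.0
PR = 5.04

5.04


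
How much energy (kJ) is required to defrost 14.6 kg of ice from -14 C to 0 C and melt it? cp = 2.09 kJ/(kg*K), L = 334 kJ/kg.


Sensible heat = cp * dT = 2.09 * 14 = 29.26 kJ/kg
Total per kg = 29.26 + 334 = 363.26 kJ/kg
Q = m * total = 14.6 * 363.26
Q = 5303.6 kJ

5303.6


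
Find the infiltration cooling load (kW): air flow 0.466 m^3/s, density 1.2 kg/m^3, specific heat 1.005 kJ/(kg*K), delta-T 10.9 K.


Q = V_dot * rho * cp * dT
Q = 0.466 * 1.2 * 1.005 * 10.9
Q = 6.126 kW

6.126


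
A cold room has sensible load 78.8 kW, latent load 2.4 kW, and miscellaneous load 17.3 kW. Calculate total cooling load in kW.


Q_total = Q_s + Q_l + Q_misc
Q_total = 78.8 + 2.4 + 17.3
Q_total = 98.5 kW

98.5


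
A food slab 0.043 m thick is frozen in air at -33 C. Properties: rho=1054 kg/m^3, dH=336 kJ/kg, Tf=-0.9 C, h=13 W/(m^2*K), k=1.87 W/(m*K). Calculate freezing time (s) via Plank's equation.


dT = -0.9 - (-33) = 32.1 K
term1 = a/(2h) = 0.043/(2*13) = 0.001653846154
term2 = a^2/(8k) = 0.043^2/(8*1.87) = 0.0001235962567
t = rho*dH*1000/dT * (term1 + term2)
t = 1054*336*1000/32.1 * (0.001653846154 + 0.0001235962567)
t = 19610 s

19610


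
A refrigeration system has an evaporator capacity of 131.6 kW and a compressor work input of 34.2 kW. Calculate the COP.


COP = Q_evap / W
COP = 131.6 / 34.2
COP = 3.848

3.848


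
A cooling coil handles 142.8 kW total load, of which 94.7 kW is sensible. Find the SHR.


SHR = Q_sensible / Q_total
SHR = 94.7 / 142.8
SHR = 0.663

0.663


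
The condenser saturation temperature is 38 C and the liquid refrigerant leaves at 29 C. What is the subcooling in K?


Subcooling = T_cond - T_liquid
Subcooling = 38 - 29
Subcooling = 9 K

9


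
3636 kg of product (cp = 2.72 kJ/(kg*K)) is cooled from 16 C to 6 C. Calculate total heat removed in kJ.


dT = 16 - (6) = 10 K
Q = m * cp * dT = 3636 * 2.72 * 10
Q = 98899 kJ

98899


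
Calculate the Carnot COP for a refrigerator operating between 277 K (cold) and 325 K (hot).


dT = 325 - 277 = 48 K
COP_carnot = T_cold / dT = 277 / 48
COP_carnot = 5.771

5.771


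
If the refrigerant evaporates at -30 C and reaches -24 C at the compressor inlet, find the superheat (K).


Superheat = T_suction - T_evap
Superheat = -24 - (-30)
Superheat = 6 K

6


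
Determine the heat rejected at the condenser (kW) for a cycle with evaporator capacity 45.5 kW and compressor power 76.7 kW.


Q_cond = Q_evap + W
Q_cond = 45.5 + 76.7
Q_cond = 122.2 kW

122.2


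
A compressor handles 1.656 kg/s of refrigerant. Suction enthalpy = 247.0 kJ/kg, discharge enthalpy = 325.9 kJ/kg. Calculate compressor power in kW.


dh = 325.9 - 247.0 = 78.9 kJ/kg
W = m_dot * dh = 1.656 * 78.9 = 130.66 kW

130.66


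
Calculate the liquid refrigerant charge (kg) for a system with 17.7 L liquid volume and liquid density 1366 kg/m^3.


Charge = V * rho / 1000
Charge = 17.7 * 1366 / 1000
Charge = 24.18 kg

24.18


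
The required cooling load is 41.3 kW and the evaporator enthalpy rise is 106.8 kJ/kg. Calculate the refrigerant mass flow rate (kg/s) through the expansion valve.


m_dot = Q / dh
m_dot = 41.3 / 106.8
m_dot = 0.3867 kg/s

0.3867


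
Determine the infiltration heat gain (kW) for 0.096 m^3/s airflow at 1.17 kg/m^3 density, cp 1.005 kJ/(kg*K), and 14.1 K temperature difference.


Q = V_dot * rho * cp * dT
Q = 0.096 * 1.17 * 1.005 * 14.1
Q = 1.592 kW

1.592


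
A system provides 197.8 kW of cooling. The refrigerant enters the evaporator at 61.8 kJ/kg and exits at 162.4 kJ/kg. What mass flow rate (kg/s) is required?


dh = 162.4 - 61.8 = 100.6 kJ/kg
m_dot = Q / dh = 197.8 / 100.6 = 1.9662 kg/s

1.9662


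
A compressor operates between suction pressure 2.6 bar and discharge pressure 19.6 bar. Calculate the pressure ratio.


PR = P_high / P_low
PR = 19.6 / 2.6
PR = 7.538

7.538


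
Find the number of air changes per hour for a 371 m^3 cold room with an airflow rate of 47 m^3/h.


ACH = flow / volume
ACH = 47 / 371
ACH = 0.127

0.127


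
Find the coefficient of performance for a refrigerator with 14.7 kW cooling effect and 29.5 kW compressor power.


COP = Q_evap / W
COP = 14.7 / 29.5
COP = 0.498

0.498


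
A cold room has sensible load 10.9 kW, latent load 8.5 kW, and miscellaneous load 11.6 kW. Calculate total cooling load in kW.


Q_total = Q_s + Q_l + Q_misc
Q_total = 10.9 + 8.5 + 11.6
Q_total = 31.0 kW

31.0


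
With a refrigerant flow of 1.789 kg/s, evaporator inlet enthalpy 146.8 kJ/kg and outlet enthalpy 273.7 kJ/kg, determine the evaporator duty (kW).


dh = 273.7 - 146.8 = 126.9 kJ/kg
Q_evap = m_dot * dh = 1.789 * 126.9
Q_evap = 227.02 kW

227.02


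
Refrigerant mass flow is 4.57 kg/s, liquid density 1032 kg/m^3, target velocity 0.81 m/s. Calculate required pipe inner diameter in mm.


A = m_dot / (rho * v) = 4.57 / (1032 * 0.81) = 0.005467030338 m^2
d = sqrt(4*A/pi) * 1000
d = 83.4 mm

83.4


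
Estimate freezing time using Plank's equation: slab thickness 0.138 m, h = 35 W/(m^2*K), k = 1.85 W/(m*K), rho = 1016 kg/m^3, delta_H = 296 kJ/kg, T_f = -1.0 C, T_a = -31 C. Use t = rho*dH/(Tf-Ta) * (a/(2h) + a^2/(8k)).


dT = -1.0 - (-31) = 30.0 K
term1 = a/(2h) = 0.138/(2*35) = 0.001971428571
term2 = a^2/(8k) = 0.138^2/(8*1.85) = 0.001286756757
t = rho*dH*1000/dT * (term1 + term2)
t = 1016*296*1000/30.0 * (0.001971428571 + 0.001286756757)
t = 32662 s

32662
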